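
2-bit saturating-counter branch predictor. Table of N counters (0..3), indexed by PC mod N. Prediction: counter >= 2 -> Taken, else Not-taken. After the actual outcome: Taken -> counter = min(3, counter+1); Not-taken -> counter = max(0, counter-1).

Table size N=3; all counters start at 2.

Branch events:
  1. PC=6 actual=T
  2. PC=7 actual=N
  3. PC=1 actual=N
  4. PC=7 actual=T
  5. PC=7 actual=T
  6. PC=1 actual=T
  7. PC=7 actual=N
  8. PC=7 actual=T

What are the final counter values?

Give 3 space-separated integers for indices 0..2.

Answer: 3 3 2

Derivation:
Ev 1: PC=6 idx=0 pred=T actual=T -> ctr[0]=3
Ev 2: PC=7 idx=1 pred=T actual=N -> ctr[1]=1
Ev 3: PC=1 idx=1 pred=N actual=N -> ctr[1]=0
Ev 4: PC=7 idx=1 pred=N actual=T -> ctr[1]=1
Ev 5: PC=7 idx=1 pred=N actual=T -> ctr[1]=2
Ev 6: PC=1 idx=1 pred=T actual=T -> ctr[1]=3
Ev 7: PC=7 idx=1 pred=T actual=N -> ctr[1]=2
Ev 8: PC=7 idx=1 pred=T actual=T -> ctr[1]=3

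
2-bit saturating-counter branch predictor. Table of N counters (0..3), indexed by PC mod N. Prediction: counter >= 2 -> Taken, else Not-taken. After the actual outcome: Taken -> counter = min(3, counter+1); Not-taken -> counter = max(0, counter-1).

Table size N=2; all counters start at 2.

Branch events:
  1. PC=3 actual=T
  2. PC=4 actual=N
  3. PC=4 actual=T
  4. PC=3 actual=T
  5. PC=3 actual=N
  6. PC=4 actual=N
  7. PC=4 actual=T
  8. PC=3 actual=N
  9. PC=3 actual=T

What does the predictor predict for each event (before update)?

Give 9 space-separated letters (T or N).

Answer: T T N T T T N T N

Derivation:
Ev 1: PC=3 idx=1 pred=T actual=T -> ctr[1]=3
Ev 2: PC=4 idx=0 pred=T actual=N -> ctr[0]=1
Ev 3: PC=4 idx=0 pred=N actual=T -> ctr[0]=2
Ev 4: PC=3 idx=1 pred=T actual=T -> ctr[1]=3
Ev 5: PC=3 idx=1 pred=T actual=N -> ctr[1]=2
Ev 6: PC=4 idx=0 pred=T actual=N -> ctr[0]=1
Ev 7: PC=4 idx=0 pred=N actual=T -> ctr[0]=2
Ev 8: PC=3 idx=1 pred=T actual=N -> ctr[1]=1
Ev 9: PC=3 idx=1 pred=N actual=T -> ctr[1]=2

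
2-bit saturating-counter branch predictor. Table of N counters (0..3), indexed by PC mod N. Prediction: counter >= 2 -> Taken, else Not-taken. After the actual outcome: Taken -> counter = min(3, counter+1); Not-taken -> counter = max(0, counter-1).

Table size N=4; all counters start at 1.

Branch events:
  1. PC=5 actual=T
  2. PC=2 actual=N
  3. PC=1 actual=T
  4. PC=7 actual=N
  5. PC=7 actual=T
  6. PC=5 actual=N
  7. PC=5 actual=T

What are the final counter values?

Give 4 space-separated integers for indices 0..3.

Answer: 1 3 0 1

Derivation:
Ev 1: PC=5 idx=1 pred=N actual=T -> ctr[1]=2
Ev 2: PC=2 idx=2 pred=N actual=N -> ctr[2]=0
Ev 3: PC=1 idx=1 pred=T actual=T -> ctr[1]=3
Ev 4: PC=7 idx=3 pred=N actual=N -> ctr[3]=0
Ev 5: PC=7 idx=3 pred=N actual=T -> ctr[3]=1
Ev 6: PC=5 idx=1 pred=T actual=N -> ctr[1]=2
Ev 7: PC=5 idx=1 pred=T actual=T -> ctr[1]=3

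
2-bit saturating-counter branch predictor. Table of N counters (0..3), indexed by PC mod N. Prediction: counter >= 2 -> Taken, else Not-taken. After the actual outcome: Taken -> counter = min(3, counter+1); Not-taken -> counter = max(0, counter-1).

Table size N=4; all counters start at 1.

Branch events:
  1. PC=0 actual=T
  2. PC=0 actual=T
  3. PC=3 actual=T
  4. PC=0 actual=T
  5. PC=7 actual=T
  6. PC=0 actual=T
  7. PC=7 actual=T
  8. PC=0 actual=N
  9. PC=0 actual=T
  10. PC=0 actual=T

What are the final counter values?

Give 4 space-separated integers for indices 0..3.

Ev 1: PC=0 idx=0 pred=N actual=T -> ctr[0]=2
Ev 2: PC=0 idx=0 pred=T actual=T -> ctr[0]=3
Ev 3: PC=3 idx=3 pred=N actual=T -> ctr[3]=2
Ev 4: PC=0 idx=0 pred=T actual=T -> ctr[0]=3
Ev 5: PC=7 idx=3 pred=T actual=T -> ctr[3]=3
Ev 6: PC=0 idx=0 pred=T actual=T -> ctr[0]=3
Ev 7: PC=7 idx=3 pred=T actual=T -> ctr[3]=3
Ev 8: PC=0 idx=0 pred=T actual=N -> ctr[0]=2
Ev 9: PC=0 idx=0 pred=T actual=T -> ctr[0]=3
Ev 10: PC=0 idx=0 pred=T actual=T -> ctr[0]=3

Answer: 3 1 1 3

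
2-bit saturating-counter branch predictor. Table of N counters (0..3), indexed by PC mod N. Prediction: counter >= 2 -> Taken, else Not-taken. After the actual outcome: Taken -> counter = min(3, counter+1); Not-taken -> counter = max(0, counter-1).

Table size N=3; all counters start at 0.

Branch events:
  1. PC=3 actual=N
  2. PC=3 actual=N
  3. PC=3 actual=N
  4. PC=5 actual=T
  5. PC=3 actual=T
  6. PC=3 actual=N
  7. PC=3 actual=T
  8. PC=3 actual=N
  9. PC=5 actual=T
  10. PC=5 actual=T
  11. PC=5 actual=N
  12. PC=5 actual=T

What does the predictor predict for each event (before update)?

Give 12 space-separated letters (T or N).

Answer: N N N N N N N N N T T T

Derivation:
Ev 1: PC=3 idx=0 pred=N actual=N -> ctr[0]=0
Ev 2: PC=3 idx=0 pred=N actual=N -> ctr[0]=0
Ev 3: PC=3 idx=0 pred=N actual=N -> ctr[0]=0
Ev 4: PC=5 idx=2 pred=N actual=T -> ctr[2]=1
Ev 5: PC=3 idx=0 pred=N actual=T -> ctr[0]=1
Ev 6: PC=3 idx=0 pred=N actual=N -> ctr[0]=0
Ev 7: PC=3 idx=0 pred=N actual=T -> ctr[0]=1
Ev 8: PC=3 idx=0 pred=N actual=N -> ctr[0]=0
Ev 9: PC=5 idx=2 pred=N actual=T -> ctr[2]=2
Ev 10: PC=5 idx=2 pred=T actual=T -> ctr[2]=3
Ev 11: PC=5 idx=2 pred=T actual=N -> ctr[2]=2
Ev 12: PC=5 idx=2 pred=T actual=T -> ctr[2]=3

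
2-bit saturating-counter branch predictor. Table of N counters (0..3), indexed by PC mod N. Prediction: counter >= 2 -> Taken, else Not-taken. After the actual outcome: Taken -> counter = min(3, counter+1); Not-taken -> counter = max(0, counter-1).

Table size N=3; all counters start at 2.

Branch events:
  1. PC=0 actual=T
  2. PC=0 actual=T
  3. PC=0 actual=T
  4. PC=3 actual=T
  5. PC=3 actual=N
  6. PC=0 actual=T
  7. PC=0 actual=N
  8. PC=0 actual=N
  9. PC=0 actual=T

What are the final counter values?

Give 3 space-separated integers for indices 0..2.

Ev 1: PC=0 idx=0 pred=T actual=T -> ctr[0]=3
Ev 2: PC=0 idx=0 pred=T actual=T -> ctr[0]=3
Ev 3: PC=0 idx=0 pred=T actual=T -> ctr[0]=3
Ev 4: PC=3 idx=0 pred=T actual=T -> ctr[0]=3
Ev 5: PC=3 idx=0 pred=T actual=N -> ctr[0]=2
Ev 6: PC=0 idx=0 pred=T actual=T -> ctr[0]=3
Ev 7: PC=0 idx=0 pred=T actual=N -> ctr[0]=2
Ev 8: PC=0 idx=0 pred=T actual=N -> ctr[0]=1
Ev 9: PC=0 idx=0 pred=N actual=T -> ctr[0]=2

Answer: 2 2 2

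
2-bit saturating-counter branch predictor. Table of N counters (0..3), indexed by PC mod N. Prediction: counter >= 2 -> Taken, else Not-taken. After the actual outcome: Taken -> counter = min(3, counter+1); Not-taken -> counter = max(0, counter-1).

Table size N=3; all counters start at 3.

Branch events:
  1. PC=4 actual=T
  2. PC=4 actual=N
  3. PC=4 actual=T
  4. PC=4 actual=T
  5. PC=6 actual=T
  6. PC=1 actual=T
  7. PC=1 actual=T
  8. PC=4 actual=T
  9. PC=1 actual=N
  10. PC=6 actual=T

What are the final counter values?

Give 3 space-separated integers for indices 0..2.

Answer: 3 2 3

Derivation:
Ev 1: PC=4 idx=1 pred=T actual=T -> ctr[1]=3
Ev 2: PC=4 idx=1 pred=T actual=N -> ctr[1]=2
Ev 3: PC=4 idx=1 pred=T actual=T -> ctr[1]=3
Ev 4: PC=4 idx=1 pred=T actual=T -> ctr[1]=3
Ev 5: PC=6 idx=0 pred=T actual=T -> ctr[0]=3
Ev 6: PC=1 idx=1 pred=T actual=T -> ctr[1]=3
Ev 7: PC=1 idx=1 pred=T actual=T -> ctr[1]=3
Ev 8: PC=4 idx=1 pred=T actual=T -> ctr[1]=3
Ev 9: PC=1 idx=1 pred=T actual=N -> ctr[1]=2
Ev 10: PC=6 idx=0 pred=T actual=T -> ctr[0]=3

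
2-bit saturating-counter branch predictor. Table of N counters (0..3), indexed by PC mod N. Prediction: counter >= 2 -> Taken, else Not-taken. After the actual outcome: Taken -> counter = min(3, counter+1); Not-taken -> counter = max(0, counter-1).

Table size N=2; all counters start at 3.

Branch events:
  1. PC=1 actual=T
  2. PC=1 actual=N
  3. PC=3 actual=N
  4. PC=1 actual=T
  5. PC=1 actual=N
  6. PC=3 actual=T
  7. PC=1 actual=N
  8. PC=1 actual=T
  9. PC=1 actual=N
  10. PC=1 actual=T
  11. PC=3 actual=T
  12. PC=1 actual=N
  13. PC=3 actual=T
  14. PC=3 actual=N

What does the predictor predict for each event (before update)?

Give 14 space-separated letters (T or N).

Answer: T T T N T N T N T N T T T T

Derivation:
Ev 1: PC=1 idx=1 pred=T actual=T -> ctr[1]=3
Ev 2: PC=1 idx=1 pred=T actual=N -> ctr[1]=2
Ev 3: PC=3 idx=1 pred=T actual=N -> ctr[1]=1
Ev 4: PC=1 idx=1 pred=N actual=T -> ctr[1]=2
Ev 5: PC=1 idx=1 pred=T actual=N -> ctr[1]=1
Ev 6: PC=3 idx=1 pred=N actual=T -> ctr[1]=2
Ev 7: PC=1 idx=1 pred=T actual=N -> ctr[1]=1
Ev 8: PC=1 idx=1 pred=N actual=T -> ctr[1]=2
Ev 9: PC=1 idx=1 pred=T actual=N -> ctr[1]=1
Ev 10: PC=1 idx=1 pred=N actual=T -> ctr[1]=2
Ev 11: PC=3 idx=1 pred=T actual=T -> ctr[1]=3
Ev 12: PC=1 idx=1 pred=T actual=N -> ctr[1]=2
Ev 13: PC=3 idx=1 pred=T actual=T -> ctr[1]=3
Ev 14: PC=3 idx=1 pred=T actual=N -> ctr[1]=2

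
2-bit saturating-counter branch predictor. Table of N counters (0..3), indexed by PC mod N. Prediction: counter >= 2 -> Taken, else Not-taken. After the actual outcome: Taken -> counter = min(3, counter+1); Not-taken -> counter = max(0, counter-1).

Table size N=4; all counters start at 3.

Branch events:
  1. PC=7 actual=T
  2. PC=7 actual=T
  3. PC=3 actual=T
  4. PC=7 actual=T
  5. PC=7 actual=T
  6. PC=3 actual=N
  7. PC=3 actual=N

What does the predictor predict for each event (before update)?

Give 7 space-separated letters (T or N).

Ev 1: PC=7 idx=3 pred=T actual=T -> ctr[3]=3
Ev 2: PC=7 idx=3 pred=T actual=T -> ctr[3]=3
Ev 3: PC=3 idx=3 pred=T actual=T -> ctr[3]=3
Ev 4: PC=7 idx=3 pred=T actual=T -> ctr[3]=3
Ev 5: PC=7 idx=3 pred=T actual=T -> ctr[3]=3
Ev 6: PC=3 idx=3 pred=T actual=N -> ctr[3]=2
Ev 7: PC=3 idx=3 pred=T actual=N -> ctr[3]=1

Answer: T T T T T T T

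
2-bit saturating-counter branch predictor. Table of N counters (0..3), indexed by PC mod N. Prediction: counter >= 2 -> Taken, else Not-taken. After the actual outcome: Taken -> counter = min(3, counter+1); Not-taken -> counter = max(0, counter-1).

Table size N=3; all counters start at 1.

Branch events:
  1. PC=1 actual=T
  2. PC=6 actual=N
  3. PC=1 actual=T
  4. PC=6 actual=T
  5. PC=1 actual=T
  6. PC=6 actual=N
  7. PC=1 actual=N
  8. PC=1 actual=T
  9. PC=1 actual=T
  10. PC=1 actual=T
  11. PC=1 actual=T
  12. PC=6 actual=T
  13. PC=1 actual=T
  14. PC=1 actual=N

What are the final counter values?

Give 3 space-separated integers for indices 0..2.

Answer: 1 2 1

Derivation:
Ev 1: PC=1 idx=1 pred=N actual=T -> ctr[1]=2
Ev 2: PC=6 idx=0 pred=N actual=N -> ctr[0]=0
Ev 3: PC=1 idx=1 pred=T actual=T -> ctr[1]=3
Ev 4: PC=6 idx=0 pred=N actual=T -> ctr[0]=1
Ev 5: PC=1 idx=1 pred=T actual=T -> ctr[1]=3
Ev 6: PC=6 idx=0 pred=N actual=N -> ctr[0]=0
Ev 7: PC=1 idx=1 pred=T actual=N -> ctr[1]=2
Ev 8: PC=1 idx=1 pred=T actual=T -> ctr[1]=3
Ev 9: PC=1 idx=1 pred=T actual=T -> ctr[1]=3
Ev 10: PC=1 idx=1 pred=T actual=T -> ctr[1]=3
Ev 11: PC=1 idx=1 pred=T actual=T -> ctr[1]=3
Ev 12: PC=6 idx=0 pred=N actual=T -> ctr[0]=1
Ev 13: PC=1 idx=1 pred=T actual=T -> ctr[1]=3
Ev 14: PC=1 idx=1 pred=T actual=N -> ctr[1]=2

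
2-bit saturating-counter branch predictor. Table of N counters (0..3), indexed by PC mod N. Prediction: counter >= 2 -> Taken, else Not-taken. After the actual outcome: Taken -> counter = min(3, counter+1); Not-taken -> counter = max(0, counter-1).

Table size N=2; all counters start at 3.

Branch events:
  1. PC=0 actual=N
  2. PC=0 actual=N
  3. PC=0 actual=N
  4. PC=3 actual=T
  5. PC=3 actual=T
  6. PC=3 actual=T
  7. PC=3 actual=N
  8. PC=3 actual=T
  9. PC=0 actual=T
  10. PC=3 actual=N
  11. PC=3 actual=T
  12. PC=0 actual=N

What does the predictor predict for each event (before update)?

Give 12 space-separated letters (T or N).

Answer: T T N T T T T T N T T N

Derivation:
Ev 1: PC=0 idx=0 pred=T actual=N -> ctr[0]=2
Ev 2: PC=0 idx=0 pred=T actual=N -> ctr[0]=1
Ev 3: PC=0 idx=0 pred=N actual=N -> ctr[0]=0
Ev 4: PC=3 idx=1 pred=T actual=T -> ctr[1]=3
Ev 5: PC=3 idx=1 pred=T actual=T -> ctr[1]=3
Ev 6: PC=3 idx=1 pred=T actual=T -> ctr[1]=3
Ev 7: PC=3 idx=1 pred=T actual=N -> ctr[1]=2
Ev 8: PC=3 idx=1 pred=T actual=T -> ctr[1]=3
Ev 9: PC=0 idx=0 pred=N actual=T -> ctr[0]=1
Ev 10: PC=3 idx=1 pred=T actual=N -> ctr[1]=2
Ev 11: PC=3 idx=1 pred=T actual=T -> ctr[1]=3
Ev 12: PC=0 idx=0 pred=N actual=N -> ctr[0]=0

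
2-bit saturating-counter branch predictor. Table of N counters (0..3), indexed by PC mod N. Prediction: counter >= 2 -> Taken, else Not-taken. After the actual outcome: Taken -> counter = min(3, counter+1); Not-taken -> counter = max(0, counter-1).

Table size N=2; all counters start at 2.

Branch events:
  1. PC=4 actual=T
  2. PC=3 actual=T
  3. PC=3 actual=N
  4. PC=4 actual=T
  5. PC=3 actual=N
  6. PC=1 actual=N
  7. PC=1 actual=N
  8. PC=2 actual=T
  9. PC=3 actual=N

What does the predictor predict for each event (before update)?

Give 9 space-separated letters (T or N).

Answer: T T T T T N N T N

Derivation:
Ev 1: PC=4 idx=0 pred=T actual=T -> ctr[0]=3
Ev 2: PC=3 idx=1 pred=T actual=T -> ctr[1]=3
Ev 3: PC=3 idx=1 pred=T actual=N -> ctr[1]=2
Ev 4: PC=4 idx=0 pred=T actual=T -> ctr[0]=3
Ev 5: PC=3 idx=1 pred=T actual=N -> ctr[1]=1
Ev 6: PC=1 idx=1 pred=N actual=N -> ctr[1]=0
Ev 7: PC=1 idx=1 pred=N actual=N -> ctr[1]=0
Ev 8: PC=2 idx=0 pred=T actual=T -> ctr[0]=3
Ev 9: PC=3 idx=1 pred=N actual=N -> ctr[1]=0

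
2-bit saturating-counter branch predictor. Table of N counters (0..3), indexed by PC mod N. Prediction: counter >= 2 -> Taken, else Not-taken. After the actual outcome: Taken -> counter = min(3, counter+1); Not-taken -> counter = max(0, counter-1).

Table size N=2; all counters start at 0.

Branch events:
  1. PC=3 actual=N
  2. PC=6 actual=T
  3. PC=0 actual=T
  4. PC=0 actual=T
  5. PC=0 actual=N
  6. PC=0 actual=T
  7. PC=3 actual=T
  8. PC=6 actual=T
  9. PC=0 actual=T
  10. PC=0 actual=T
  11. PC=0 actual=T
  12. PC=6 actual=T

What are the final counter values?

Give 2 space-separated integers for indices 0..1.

Answer: 3 1

Derivation:
Ev 1: PC=3 idx=1 pred=N actual=N -> ctr[1]=0
Ev 2: PC=6 idx=0 pred=N actual=T -> ctr[0]=1
Ev 3: PC=0 idx=0 pred=N actual=T -> ctr[0]=2
Ev 4: PC=0 idx=0 pred=T actual=T -> ctr[0]=3
Ev 5: PC=0 idx=0 pred=T actual=N -> ctr[0]=2
Ev 6: PC=0 idx=0 pred=T actual=T -> ctr[0]=3
Ev 7: PC=3 idx=1 pred=N actual=T -> ctr[1]=1
Ev 8: PC=6 idx=0 pred=T actual=T -> ctr[0]=3
Ev 9: PC=0 idx=0 pred=T actual=T -> ctr[0]=3
Ev 10: PC=0 idx=0 pred=T actual=T -> ctr[0]=3
Ev 11: PC=0 idx=0 pred=T actual=T -> ctr[0]=3
Ev 12: PC=6 idx=0 pred=T actual=T -> ctr[0]=3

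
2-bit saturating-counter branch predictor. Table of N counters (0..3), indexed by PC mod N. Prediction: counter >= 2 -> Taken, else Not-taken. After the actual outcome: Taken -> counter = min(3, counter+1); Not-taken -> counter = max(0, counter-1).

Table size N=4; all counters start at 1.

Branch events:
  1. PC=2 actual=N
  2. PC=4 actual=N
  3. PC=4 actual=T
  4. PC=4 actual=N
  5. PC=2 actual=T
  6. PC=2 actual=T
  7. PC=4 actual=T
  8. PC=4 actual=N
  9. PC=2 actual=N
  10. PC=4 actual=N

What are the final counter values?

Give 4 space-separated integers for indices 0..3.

Ev 1: PC=2 idx=2 pred=N actual=N -> ctr[2]=0
Ev 2: PC=4 idx=0 pred=N actual=N -> ctr[0]=0
Ev 3: PC=4 idx=0 pred=N actual=T -> ctr[0]=1
Ev 4: PC=4 idx=0 pred=N actual=N -> ctr[0]=0
Ev 5: PC=2 idx=2 pred=N actual=T -> ctr[2]=1
Ev 6: PC=2 idx=2 pred=N actual=T -> ctr[2]=2
Ev 7: PC=4 idx=0 pred=N actual=T -> ctr[0]=1
Ev 8: PC=4 idx=0 pred=N actual=N -> ctr[0]=0
Ev 9: PC=2 idx=2 pred=T actual=N -> ctr[2]=1
Ev 10: PC=4 idx=0 pred=N actual=N -> ctr[0]=0

Answer: 0 1 1 1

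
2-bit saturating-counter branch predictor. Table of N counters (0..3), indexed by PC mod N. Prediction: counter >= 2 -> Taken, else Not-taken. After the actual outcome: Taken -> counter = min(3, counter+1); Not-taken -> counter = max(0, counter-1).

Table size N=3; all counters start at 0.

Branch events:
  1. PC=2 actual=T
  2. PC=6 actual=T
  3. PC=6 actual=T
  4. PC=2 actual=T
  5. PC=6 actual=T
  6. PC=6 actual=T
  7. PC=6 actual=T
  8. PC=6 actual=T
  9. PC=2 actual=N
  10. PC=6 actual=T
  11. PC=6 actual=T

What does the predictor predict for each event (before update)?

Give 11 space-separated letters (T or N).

Ev 1: PC=2 idx=2 pred=N actual=T -> ctr[2]=1
Ev 2: PC=6 idx=0 pred=N actual=T -> ctr[0]=1
Ev 3: PC=6 idx=0 pred=N actual=T -> ctr[0]=2
Ev 4: PC=2 idx=2 pred=N actual=T -> ctr[2]=2
Ev 5: PC=6 idx=0 pred=T actual=T -> ctr[0]=3
Ev 6: PC=6 idx=0 pred=T actual=T -> ctr[0]=3
Ev 7: PC=6 idx=0 pred=T actual=T -> ctr[0]=3
Ev 8: PC=6 idx=0 pred=T actual=T -> ctr[0]=3
Ev 9: PC=2 idx=2 pred=T actual=N -> ctr[2]=1
Ev 10: PC=6 idx=0 pred=T actual=T -> ctr[0]=3
Ev 11: PC=6 idx=0 pred=T actual=T -> ctr[0]=3

Answer: N N N N T T T T T T T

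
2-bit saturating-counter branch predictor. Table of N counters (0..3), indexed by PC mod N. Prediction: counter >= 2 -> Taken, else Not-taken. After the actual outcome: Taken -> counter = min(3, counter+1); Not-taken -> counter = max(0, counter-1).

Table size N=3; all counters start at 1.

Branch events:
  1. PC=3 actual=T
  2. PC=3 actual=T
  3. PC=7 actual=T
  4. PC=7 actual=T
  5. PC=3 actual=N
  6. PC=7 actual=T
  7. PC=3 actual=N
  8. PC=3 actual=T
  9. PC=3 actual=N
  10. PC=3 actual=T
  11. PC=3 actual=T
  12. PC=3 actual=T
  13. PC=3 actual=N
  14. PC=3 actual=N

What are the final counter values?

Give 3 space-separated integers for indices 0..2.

Answer: 1 3 1

Derivation:
Ev 1: PC=3 idx=0 pred=N actual=T -> ctr[0]=2
Ev 2: PC=3 idx=0 pred=T actual=T -> ctr[0]=3
Ev 3: PC=7 idx=1 pred=N actual=T -> ctr[1]=2
Ev 4: PC=7 idx=1 pred=T actual=T -> ctr[1]=3
Ev 5: PC=3 idx=0 pred=T actual=N -> ctr[0]=2
Ev 6: PC=7 idx=1 pred=T actual=T -> ctr[1]=3
Ev 7: PC=3 idx=0 pred=T actual=N -> ctr[0]=1
Ev 8: PC=3 idx=0 pred=N actual=T -> ctr[0]=2
Ev 9: PC=3 idx=0 pred=T actual=N -> ctr[0]=1
Ev 10: PC=3 idx=0 pred=N actual=T -> ctr[0]=2
Ev 11: PC=3 idx=0 pred=T actual=T -> ctr[0]=3
Ev 12: PC=3 idx=0 pred=T actual=T -> ctr[0]=3
Ev 13: PC=3 idx=0 pred=T actual=N -> ctr[0]=2
Ev 14: PC=3 idx=0 pred=T actual=N -> ctr[0]=1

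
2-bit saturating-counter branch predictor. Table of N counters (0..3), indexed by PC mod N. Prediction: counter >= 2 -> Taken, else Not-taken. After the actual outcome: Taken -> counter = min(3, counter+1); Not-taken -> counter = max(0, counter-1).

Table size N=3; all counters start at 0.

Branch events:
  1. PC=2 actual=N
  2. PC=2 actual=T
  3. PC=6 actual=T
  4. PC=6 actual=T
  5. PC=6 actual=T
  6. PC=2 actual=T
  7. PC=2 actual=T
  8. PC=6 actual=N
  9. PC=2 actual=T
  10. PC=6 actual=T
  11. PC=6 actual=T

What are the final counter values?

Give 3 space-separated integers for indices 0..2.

Ev 1: PC=2 idx=2 pred=N actual=N -> ctr[2]=0
Ev 2: PC=2 idx=2 pred=N actual=T -> ctr[2]=1
Ev 3: PC=6 idx=0 pred=N actual=T -> ctr[0]=1
Ev 4: PC=6 idx=0 pred=N actual=T -> ctr[0]=2
Ev 5: PC=6 idx=0 pred=T actual=T -> ctr[0]=3
Ev 6: PC=2 idx=2 pred=N actual=T -> ctr[2]=2
Ev 7: PC=2 idx=2 pred=T actual=T -> ctr[2]=3
Ev 8: PC=6 idx=0 pred=T actual=N -> ctr[0]=2
Ev 9: PC=2 idx=2 pred=T actual=T -> ctr[2]=3
Ev 10: PC=6 idx=0 pred=T actual=T -> ctr[0]=3
Ev 11: PC=6 idx=0 pred=T actual=T -> ctr[0]=3

Answer: 3 0 3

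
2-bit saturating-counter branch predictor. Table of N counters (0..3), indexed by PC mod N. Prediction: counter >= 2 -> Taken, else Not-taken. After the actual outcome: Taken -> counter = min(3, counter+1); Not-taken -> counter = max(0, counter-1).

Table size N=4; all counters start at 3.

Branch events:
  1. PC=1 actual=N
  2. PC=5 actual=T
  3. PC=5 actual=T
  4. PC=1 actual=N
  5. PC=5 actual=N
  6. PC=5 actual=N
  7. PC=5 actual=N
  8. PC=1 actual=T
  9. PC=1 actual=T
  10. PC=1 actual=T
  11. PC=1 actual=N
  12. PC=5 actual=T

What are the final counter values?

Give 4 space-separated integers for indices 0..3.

Ev 1: PC=1 idx=1 pred=T actual=N -> ctr[1]=2
Ev 2: PC=5 idx=1 pred=T actual=T -> ctr[1]=3
Ev 3: PC=5 idx=1 pred=T actual=T -> ctr[1]=3
Ev 4: PC=1 idx=1 pred=T actual=N -> ctr[1]=2
Ev 5: PC=5 idx=1 pred=T actual=N -> ctr[1]=1
Ev 6: PC=5 idx=1 pred=N actual=N -> ctr[1]=0
Ev 7: PC=5 idx=1 pred=N actual=N -> ctr[1]=0
Ev 8: PC=1 idx=1 pred=N actual=T -> ctr[1]=1
Ev 9: PC=1 idx=1 pred=N actual=T -> ctr[1]=2
Ev 10: PC=1 idx=1 pred=T actual=T -> ctr[1]=3
Ev 11: PC=1 idx=1 pred=T actual=N -> ctr[1]=2
Ev 12: PC=5 idx=1 pred=T actual=T -> ctr[1]=3

Answer: 3 3 3 3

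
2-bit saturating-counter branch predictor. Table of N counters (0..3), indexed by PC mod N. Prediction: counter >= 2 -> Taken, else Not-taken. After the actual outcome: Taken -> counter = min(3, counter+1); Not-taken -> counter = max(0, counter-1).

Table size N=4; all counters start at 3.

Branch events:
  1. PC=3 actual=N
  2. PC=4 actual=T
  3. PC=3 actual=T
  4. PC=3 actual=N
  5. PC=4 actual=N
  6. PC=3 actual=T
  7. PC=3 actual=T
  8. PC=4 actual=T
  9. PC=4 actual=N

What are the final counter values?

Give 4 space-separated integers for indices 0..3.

Ev 1: PC=3 idx=3 pred=T actual=N -> ctr[3]=2
Ev 2: PC=4 idx=0 pred=T actual=T -> ctr[0]=3
Ev 3: PC=3 idx=3 pred=T actual=T -> ctr[3]=3
Ev 4: PC=3 idx=3 pred=T actual=N -> ctr[3]=2
Ev 5: PC=4 idx=0 pred=T actual=N -> ctr[0]=2
Ev 6: PC=3 idx=3 pred=T actual=T -> ctr[3]=3
Ev 7: PC=3 idx=3 pred=T actual=T -> ctr[3]=3
Ev 8: PC=4 idx=0 pred=T actual=T -> ctr[0]=3
Ev 9: PC=4 idx=0 pred=T actual=N -> ctr[0]=2

Answer: 2 3 3 3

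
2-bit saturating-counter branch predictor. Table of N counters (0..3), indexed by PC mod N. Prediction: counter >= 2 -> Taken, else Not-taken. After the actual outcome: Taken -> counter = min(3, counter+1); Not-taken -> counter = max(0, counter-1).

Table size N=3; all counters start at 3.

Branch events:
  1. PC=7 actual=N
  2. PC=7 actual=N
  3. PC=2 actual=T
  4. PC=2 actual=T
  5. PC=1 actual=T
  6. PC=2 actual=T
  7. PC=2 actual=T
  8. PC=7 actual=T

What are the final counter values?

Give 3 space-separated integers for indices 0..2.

Ev 1: PC=7 idx=1 pred=T actual=N -> ctr[1]=2
Ev 2: PC=7 idx=1 pred=T actual=N -> ctr[1]=1
Ev 3: PC=2 idx=2 pred=T actual=T -> ctr[2]=3
Ev 4: PC=2 idx=2 pred=T actual=T -> ctr[2]=3
Ev 5: PC=1 idx=1 pred=N actual=T -> ctr[1]=2
Ev 6: PC=2 idx=2 pred=T actual=T -> ctr[2]=3
Ev 7: PC=2 idx=2 pred=T actual=T -> ctr[2]=3
Ev 8: PC=7 idx=1 pred=T actual=T -> ctr[1]=3

Answer: 3 3 3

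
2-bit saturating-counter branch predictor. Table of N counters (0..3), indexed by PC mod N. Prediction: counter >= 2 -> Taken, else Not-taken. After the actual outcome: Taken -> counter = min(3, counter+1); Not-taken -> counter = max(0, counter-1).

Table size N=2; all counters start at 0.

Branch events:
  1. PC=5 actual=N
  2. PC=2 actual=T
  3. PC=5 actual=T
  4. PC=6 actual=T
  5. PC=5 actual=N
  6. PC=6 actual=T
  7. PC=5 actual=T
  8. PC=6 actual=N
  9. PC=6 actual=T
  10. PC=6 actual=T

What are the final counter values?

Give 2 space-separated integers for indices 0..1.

Ev 1: PC=5 idx=1 pred=N actual=N -> ctr[1]=0
Ev 2: PC=2 idx=0 pred=N actual=T -> ctr[0]=1
Ev 3: PC=5 idx=1 pred=N actual=T -> ctr[1]=1
Ev 4: PC=6 idx=0 pred=N actual=T -> ctr[0]=2
Ev 5: PC=5 idx=1 pred=N actual=N -> ctr[1]=0
Ev 6: PC=6 idx=0 pred=T actual=T -> ctr[0]=3
Ev 7: PC=5 idx=1 pred=N actual=T -> ctr[1]=1
Ev 8: PC=6 idx=0 pred=T actual=N -> ctr[0]=2
Ev 9: PC=6 idx=0 pred=T actual=T -> ctr[0]=3
Ev 10: PC=6 idx=0 pred=T actual=T -> ctr[0]=3

Answer: 3 1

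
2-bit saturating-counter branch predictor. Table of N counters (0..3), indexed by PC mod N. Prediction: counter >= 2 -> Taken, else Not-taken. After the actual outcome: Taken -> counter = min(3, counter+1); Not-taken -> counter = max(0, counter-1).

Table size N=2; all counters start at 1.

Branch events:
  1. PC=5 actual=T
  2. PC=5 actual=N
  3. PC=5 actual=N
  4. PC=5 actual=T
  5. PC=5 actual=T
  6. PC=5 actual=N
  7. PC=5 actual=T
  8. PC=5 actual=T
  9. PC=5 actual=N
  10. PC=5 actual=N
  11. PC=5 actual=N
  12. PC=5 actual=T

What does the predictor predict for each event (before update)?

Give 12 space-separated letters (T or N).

Answer: N T N N N T N T T T N N

Derivation:
Ev 1: PC=5 idx=1 pred=N actual=T -> ctr[1]=2
Ev 2: PC=5 idx=1 pred=T actual=N -> ctr[1]=1
Ev 3: PC=5 idx=1 pred=N actual=N -> ctr[1]=0
Ev 4: PC=5 idx=1 pred=N actual=T -> ctr[1]=1
Ev 5: PC=5 idx=1 pred=N actual=T -> ctr[1]=2
Ev 6: PC=5 idx=1 pred=T actual=N -> ctr[1]=1
Ev 7: PC=5 idx=1 pred=N actual=T -> ctr[1]=2
Ev 8: PC=5 idx=1 pred=T actual=T -> ctr[1]=3
Ev 9: PC=5 idx=1 pred=T actual=N -> ctr[1]=2
Ev 10: PC=5 idx=1 pred=T actual=N -> ctr[1]=1
Ev 11: PC=5 idx=1 pred=N actual=N -> ctr[1]=0
Ev 12: PC=5 idx=1 pred=N actual=T -> ctr[1]=1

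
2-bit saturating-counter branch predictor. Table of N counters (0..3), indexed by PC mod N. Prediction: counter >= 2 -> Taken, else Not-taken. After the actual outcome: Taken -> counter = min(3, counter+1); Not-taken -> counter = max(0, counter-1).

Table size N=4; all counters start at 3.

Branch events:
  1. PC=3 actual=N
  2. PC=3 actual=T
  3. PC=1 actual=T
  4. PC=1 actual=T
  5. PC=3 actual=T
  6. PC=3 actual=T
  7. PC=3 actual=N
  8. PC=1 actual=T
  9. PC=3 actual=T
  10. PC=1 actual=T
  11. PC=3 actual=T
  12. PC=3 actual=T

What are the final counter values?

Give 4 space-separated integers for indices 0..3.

Answer: 3 3 3 3

Derivation:
Ev 1: PC=3 idx=3 pred=T actual=N -> ctr[3]=2
Ev 2: PC=3 idx=3 pred=T actual=T -> ctr[3]=3
Ev 3: PC=1 idx=1 pred=T actual=T -> ctr[1]=3
Ev 4: PC=1 idx=1 pred=T actual=T -> ctr[1]=3
Ev 5: PC=3 idx=3 pred=T actual=T -> ctr[3]=3
Ev 6: PC=3 idx=3 pred=T actual=T -> ctr[3]=3
Ev 7: PC=3 idx=3 pred=T actual=N -> ctr[3]=2
Ev 8: PC=1 idx=1 pred=T actual=T -> ctr[1]=3
Ev 9: PC=3 idx=3 pred=T actual=T -> ctr[3]=3
Ev 10: PC=1 idx=1 pred=T actual=T -> ctr[1]=3
Ev 11: PC=3 idx=3 pred=T actual=T -> ctr[3]=3
Ev 12: PC=3 idx=3 pred=T actual=T -> ctr[3]=3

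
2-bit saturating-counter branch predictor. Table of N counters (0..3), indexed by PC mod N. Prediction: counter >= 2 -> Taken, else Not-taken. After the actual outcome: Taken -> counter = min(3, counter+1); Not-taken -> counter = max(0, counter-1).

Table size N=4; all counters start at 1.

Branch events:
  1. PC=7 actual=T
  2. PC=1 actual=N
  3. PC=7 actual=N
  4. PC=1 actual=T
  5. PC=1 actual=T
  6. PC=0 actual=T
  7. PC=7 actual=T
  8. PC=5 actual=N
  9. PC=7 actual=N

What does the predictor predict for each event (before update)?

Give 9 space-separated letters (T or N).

Ev 1: PC=7 idx=3 pred=N actual=T -> ctr[3]=2
Ev 2: PC=1 idx=1 pred=N actual=N -> ctr[1]=0
Ev 3: PC=7 idx=3 pred=T actual=N -> ctr[3]=1
Ev 4: PC=1 idx=1 pred=N actual=T -> ctr[1]=1
Ev 5: PC=1 idx=1 pred=N actual=T -> ctr[1]=2
Ev 6: PC=0 idx=0 pred=N actual=T -> ctr[0]=2
Ev 7: PC=7 idx=3 pred=N actual=T -> ctr[3]=2
Ev 8: PC=5 idx=1 pred=T actual=N -> ctr[1]=1
Ev 9: PC=7 idx=3 pred=T actual=N -> ctr[3]=1

Answer: N N T N N N N T T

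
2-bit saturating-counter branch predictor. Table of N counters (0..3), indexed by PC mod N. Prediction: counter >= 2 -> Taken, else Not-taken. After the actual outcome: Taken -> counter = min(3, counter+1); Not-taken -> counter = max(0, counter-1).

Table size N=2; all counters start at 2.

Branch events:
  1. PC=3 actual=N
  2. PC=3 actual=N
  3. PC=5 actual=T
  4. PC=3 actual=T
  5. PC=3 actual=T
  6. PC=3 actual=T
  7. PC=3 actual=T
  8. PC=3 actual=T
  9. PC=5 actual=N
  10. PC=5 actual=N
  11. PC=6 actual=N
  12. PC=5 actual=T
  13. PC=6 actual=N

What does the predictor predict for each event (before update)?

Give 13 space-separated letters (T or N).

Ev 1: PC=3 idx=1 pred=T actual=N -> ctr[1]=1
Ev 2: PC=3 idx=1 pred=N actual=N -> ctr[1]=0
Ev 3: PC=5 idx=1 pred=N actual=T -> ctr[1]=1
Ev 4: PC=3 idx=1 pred=N actual=T -> ctr[1]=2
Ev 5: PC=3 idx=1 pred=T actual=T -> ctr[1]=3
Ev 6: PC=3 idx=1 pred=T actual=T -> ctr[1]=3
Ev 7: PC=3 idx=1 pred=T actual=T -> ctr[1]=3
Ev 8: PC=3 idx=1 pred=T actual=T -> ctr[1]=3
Ev 9: PC=5 idx=1 pred=T actual=N -> ctr[1]=2
Ev 10: PC=5 idx=1 pred=T actual=N -> ctr[1]=1
Ev 11: PC=6 idx=0 pred=T actual=N -> ctr[0]=1
Ev 12: PC=5 idx=1 pred=N actual=T -> ctr[1]=2
Ev 13: PC=6 idx=0 pred=N actual=N -> ctr[0]=0

Answer: T N N N T T T T T T T N N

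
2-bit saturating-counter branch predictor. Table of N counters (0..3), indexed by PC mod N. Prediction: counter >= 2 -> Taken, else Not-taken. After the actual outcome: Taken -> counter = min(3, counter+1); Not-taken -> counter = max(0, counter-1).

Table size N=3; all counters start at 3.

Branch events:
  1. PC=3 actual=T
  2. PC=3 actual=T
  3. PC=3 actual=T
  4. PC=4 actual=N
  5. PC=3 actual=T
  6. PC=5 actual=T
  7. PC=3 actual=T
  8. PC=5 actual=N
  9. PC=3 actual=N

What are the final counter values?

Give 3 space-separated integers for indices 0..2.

Answer: 2 2 2

Derivation:
Ev 1: PC=3 idx=0 pred=T actual=T -> ctr[0]=3
Ev 2: PC=3 idx=0 pred=T actual=T -> ctr[0]=3
Ev 3: PC=3 idx=0 pred=T actual=T -> ctr[0]=3
Ev 4: PC=4 idx=1 pred=T actual=N -> ctr[1]=2
Ev 5: PC=3 idx=0 pred=T actual=T -> ctr[0]=3
Ev 6: PC=5 idx=2 pred=T actual=T -> ctr[2]=3
Ev 7: PC=3 idx=0 pred=T actual=T -> ctr[0]=3
Ev 8: PC=5 idx=2 pred=T actual=N -> ctr[2]=2
Ev 9: PC=3 idx=0 pred=T actual=N -> ctr[0]=2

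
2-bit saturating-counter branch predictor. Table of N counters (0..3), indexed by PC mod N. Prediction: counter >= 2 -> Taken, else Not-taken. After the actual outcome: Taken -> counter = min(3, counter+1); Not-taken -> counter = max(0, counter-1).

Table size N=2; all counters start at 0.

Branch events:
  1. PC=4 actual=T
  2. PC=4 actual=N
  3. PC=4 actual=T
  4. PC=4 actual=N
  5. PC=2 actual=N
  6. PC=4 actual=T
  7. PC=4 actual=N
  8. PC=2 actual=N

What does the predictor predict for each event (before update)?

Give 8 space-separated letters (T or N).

Ev 1: PC=4 idx=0 pred=N actual=T -> ctr[0]=1
Ev 2: PC=4 idx=0 pred=N actual=N -> ctr[0]=0
Ev 3: PC=4 idx=0 pred=N actual=T -> ctr[0]=1
Ev 4: PC=4 idx=0 pred=N actual=N -> ctr[0]=0
Ev 5: PC=2 idx=0 pred=N actual=N -> ctr[0]=0
Ev 6: PC=4 idx=0 pred=N actual=T -> ctr[0]=1
Ev 7: PC=4 idx=0 pred=N actual=N -> ctr[0]=0
Ev 8: PC=2 idx=0 pred=N actual=N -> ctr[0]=0

Answer: N N N N N N N N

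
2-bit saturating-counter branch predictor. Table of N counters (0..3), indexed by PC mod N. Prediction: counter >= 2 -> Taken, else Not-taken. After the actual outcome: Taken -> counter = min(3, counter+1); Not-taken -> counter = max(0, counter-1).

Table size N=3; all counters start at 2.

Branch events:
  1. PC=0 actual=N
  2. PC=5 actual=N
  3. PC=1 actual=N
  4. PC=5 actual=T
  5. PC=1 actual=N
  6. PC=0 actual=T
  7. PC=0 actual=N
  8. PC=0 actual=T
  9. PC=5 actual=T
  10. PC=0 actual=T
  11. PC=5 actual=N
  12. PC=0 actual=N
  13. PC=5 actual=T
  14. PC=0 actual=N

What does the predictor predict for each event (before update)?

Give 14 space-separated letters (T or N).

Answer: T T T N N N T N T T T T T T

Derivation:
Ev 1: PC=0 idx=0 pred=T actual=N -> ctr[0]=1
Ev 2: PC=5 idx=2 pred=T actual=N -> ctr[2]=1
Ev 3: PC=1 idx=1 pred=T actual=N -> ctr[1]=1
Ev 4: PC=5 idx=2 pred=N actual=T -> ctr[2]=2
Ev 5: PC=1 idx=1 pred=N actual=N -> ctr[1]=0
Ev 6: PC=0 idx=0 pred=N actual=T -> ctr[0]=2
Ev 7: PC=0 idx=0 pred=T actual=N -> ctr[0]=1
Ev 8: PC=0 idx=0 pred=N actual=T -> ctr[0]=2
Ev 9: PC=5 idx=2 pred=T actual=T -> ctr[2]=3
Ev 10: PC=0 idx=0 pred=T actual=T -> ctr[0]=3
Ev 11: PC=5 idx=2 pred=T actual=N -> ctr[2]=2
Ev 12: PC=0 idx=0 pred=T actual=N -> ctr[0]=2
Ev 13: PC=5 idx=2 pred=T actual=T -> ctr[2]=3
Ev 14: PC=0 idx=0 pred=T actual=N -> ctr[0]=1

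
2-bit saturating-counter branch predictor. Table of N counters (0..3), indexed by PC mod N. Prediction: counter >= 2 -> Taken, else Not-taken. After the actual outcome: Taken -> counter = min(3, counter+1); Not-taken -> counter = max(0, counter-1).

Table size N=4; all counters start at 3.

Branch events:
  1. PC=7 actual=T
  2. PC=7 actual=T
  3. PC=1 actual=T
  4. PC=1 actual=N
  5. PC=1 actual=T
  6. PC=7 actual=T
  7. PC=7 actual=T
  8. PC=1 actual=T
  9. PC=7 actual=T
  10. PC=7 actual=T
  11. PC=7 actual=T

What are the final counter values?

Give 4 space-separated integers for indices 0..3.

Answer: 3 3 3 3

Derivation:
Ev 1: PC=7 idx=3 pred=T actual=T -> ctr[3]=3
Ev 2: PC=7 idx=3 pred=T actual=T -> ctr[3]=3
Ev 3: PC=1 idx=1 pred=T actual=T -> ctr[1]=3
Ev 4: PC=1 idx=1 pred=T actual=N -> ctr[1]=2
Ev 5: PC=1 idx=1 pred=T actual=T -> ctr[1]=3
Ev 6: PC=7 idx=3 pred=T actual=T -> ctr[3]=3
Ev 7: PC=7 idx=3 pred=T actual=T -> ctr[3]=3
Ev 8: PC=1 idx=1 pred=T actual=T -> ctr[1]=3
Ev 9: PC=7 idx=3 pred=T actual=T -> ctr[3]=3
Ev 10: PC=7 idx=3 pred=T actual=T -> ctr[3]=3
Ev 11: PC=7 idx=3 pred=T actual=T -> ctr[3]=3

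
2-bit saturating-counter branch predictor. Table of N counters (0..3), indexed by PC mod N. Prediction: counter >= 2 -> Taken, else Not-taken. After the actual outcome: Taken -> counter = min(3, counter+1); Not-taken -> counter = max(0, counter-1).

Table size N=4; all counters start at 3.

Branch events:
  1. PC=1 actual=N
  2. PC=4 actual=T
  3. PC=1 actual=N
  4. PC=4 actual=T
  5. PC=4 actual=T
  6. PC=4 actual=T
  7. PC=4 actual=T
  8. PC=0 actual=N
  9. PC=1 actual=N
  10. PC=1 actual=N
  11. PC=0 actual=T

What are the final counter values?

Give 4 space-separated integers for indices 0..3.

Answer: 3 0 3 3

Derivation:
Ev 1: PC=1 idx=1 pred=T actual=N -> ctr[1]=2
Ev 2: PC=4 idx=0 pred=T actual=T -> ctr[0]=3
Ev 3: PC=1 idx=1 pred=T actual=N -> ctr[1]=1
Ev 4: PC=4 idx=0 pred=T actual=T -> ctr[0]=3
Ev 5: PC=4 idx=0 pred=T actual=T -> ctr[0]=3
Ev 6: PC=4 idx=0 pred=T actual=T -> ctr[0]=3
Ev 7: PC=4 idx=0 pred=T actual=T -> ctr[0]=3
Ev 8: PC=0 idx=0 pred=T actual=N -> ctr[0]=2
Ev 9: PC=1 idx=1 pred=N actual=N -> ctr[1]=0
Ev 10: PC=1 idx=1 pred=N actual=N -> ctr[1]=0
Ev 11: PC=0 idx=0 pred=T actual=T -> ctr[0]=3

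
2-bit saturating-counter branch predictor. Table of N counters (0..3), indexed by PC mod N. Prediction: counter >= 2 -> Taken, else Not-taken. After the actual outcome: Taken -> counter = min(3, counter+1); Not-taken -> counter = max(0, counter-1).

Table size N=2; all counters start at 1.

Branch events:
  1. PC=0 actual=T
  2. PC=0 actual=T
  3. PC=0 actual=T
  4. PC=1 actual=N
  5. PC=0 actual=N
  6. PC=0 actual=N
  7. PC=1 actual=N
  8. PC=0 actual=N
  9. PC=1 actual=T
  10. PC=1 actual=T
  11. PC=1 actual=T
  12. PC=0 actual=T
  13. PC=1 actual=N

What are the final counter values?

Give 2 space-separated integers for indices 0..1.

Ev 1: PC=0 idx=0 pred=N actual=T -> ctr[0]=2
Ev 2: PC=0 idx=0 pred=T actual=T -> ctr[0]=3
Ev 3: PC=0 idx=0 pred=T actual=T -> ctr[0]=3
Ev 4: PC=1 idx=1 pred=N actual=N -> ctr[1]=0
Ev 5: PC=0 idx=0 pred=T actual=N -> ctr[0]=2
Ev 6: PC=0 idx=0 pred=T actual=N -> ctr[0]=1
Ev 7: PC=1 idx=1 pred=N actual=N -> ctr[1]=0
Ev 8: PC=0 idx=0 pred=N actual=N -> ctr[0]=0
Ev 9: PC=1 idx=1 pred=N actual=T -> ctr[1]=1
Ev 10: PC=1 idx=1 pred=N actual=T -> ctr[1]=2
Ev 11: PC=1 idx=1 pred=T actual=T -> ctr[1]=3
Ev 12: PC=0 idx=0 pred=N actual=T -> ctr[0]=1
Ev 13: PC=1 idx=1 pred=T actual=N -> ctr[1]=2

Answer: 1 2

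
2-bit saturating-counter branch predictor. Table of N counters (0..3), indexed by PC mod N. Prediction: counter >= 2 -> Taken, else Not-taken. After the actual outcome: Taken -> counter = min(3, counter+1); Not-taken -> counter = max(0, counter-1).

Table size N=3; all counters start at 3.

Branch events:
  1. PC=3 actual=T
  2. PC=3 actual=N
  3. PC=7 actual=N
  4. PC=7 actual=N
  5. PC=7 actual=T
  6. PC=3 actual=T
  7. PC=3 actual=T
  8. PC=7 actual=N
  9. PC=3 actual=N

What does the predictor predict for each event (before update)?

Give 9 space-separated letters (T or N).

Ev 1: PC=3 idx=0 pred=T actual=T -> ctr[0]=3
Ev 2: PC=3 idx=0 pred=T actual=N -> ctr[0]=2
Ev 3: PC=7 idx=1 pred=T actual=N -> ctr[1]=2
Ev 4: PC=7 idx=1 pred=T actual=N -> ctr[1]=1
Ev 5: PC=7 idx=1 pred=N actual=T -> ctr[1]=2
Ev 6: PC=3 idx=0 pred=T actual=T -> ctr[0]=3
Ev 7: PC=3 idx=0 pred=T actual=T -> ctr[0]=3
Ev 8: PC=7 idx=1 pred=T actual=N -> ctr[1]=1
Ev 9: PC=3 idx=0 pred=T actual=N -> ctr[0]=2

Answer: T T T T N T T T T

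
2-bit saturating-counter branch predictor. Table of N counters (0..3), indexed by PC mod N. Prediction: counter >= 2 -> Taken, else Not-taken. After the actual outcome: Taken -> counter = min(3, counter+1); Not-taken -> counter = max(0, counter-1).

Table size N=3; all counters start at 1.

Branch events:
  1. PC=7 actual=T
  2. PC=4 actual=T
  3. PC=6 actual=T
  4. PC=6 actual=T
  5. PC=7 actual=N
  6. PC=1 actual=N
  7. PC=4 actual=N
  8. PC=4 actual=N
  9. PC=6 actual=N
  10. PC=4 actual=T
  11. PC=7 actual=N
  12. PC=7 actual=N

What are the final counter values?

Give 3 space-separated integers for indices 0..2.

Ev 1: PC=7 idx=1 pred=N actual=T -> ctr[1]=2
Ev 2: PC=4 idx=1 pred=T actual=T -> ctr[1]=3
Ev 3: PC=6 idx=0 pred=N actual=T -> ctr[0]=2
Ev 4: PC=6 idx=0 pred=T actual=T -> ctr[0]=3
Ev 5: PC=7 idx=1 pred=T actual=N -> ctr[1]=2
Ev 6: PC=1 idx=1 pred=T actual=N -> ctr[1]=1
Ev 7: PC=4 idx=1 pred=N actual=N -> ctr[1]=0
Ev 8: PC=4 idx=1 pred=N actual=N -> ctr[1]=0
Ev 9: PC=6 idx=0 pred=T actual=N -> ctr[0]=2
Ev 10: PC=4 idx=1 pred=N actual=T -> ctr[1]=1
Ev 11: PC=7 idx=1 pred=N actual=N -> ctr[1]=0
Ev 12: PC=7 idx=1 pred=N actual=N -> ctr[1]=0

Answer: 2 0 1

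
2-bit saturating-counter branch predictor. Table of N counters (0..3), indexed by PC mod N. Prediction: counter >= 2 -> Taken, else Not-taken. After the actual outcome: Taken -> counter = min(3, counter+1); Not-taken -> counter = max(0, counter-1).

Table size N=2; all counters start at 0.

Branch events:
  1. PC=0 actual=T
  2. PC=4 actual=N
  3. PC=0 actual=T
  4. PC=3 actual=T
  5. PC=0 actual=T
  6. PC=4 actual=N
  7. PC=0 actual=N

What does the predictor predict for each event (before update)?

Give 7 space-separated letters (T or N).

Answer: N N N N N T N

Derivation:
Ev 1: PC=0 idx=0 pred=N actual=T -> ctr[0]=1
Ev 2: PC=4 idx=0 pred=N actual=N -> ctr[0]=0
Ev 3: PC=0 idx=0 pred=N actual=T -> ctr[0]=1
Ev 4: PC=3 idx=1 pred=N actual=T -> ctr[1]=1
Ev 5: PC=0 idx=0 pred=N actual=T -> ctr[0]=2
Ev 6: PC=4 idx=0 pred=T actual=N -> ctr[0]=1
Ev 7: PC=0 idx=0 pred=N actual=N -> ctr[0]=0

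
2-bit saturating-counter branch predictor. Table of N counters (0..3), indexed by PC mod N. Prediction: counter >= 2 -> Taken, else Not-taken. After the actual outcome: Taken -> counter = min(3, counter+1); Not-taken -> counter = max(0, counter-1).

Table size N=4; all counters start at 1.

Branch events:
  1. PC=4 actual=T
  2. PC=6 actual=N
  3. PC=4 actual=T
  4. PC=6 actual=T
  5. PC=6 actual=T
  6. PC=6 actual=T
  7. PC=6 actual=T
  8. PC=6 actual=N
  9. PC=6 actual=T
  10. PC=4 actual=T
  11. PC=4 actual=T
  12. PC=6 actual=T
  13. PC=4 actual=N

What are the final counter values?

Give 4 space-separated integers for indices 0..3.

Answer: 2 1 3 1

Derivation:
Ev 1: PC=4 idx=0 pred=N actual=T -> ctr[0]=2
Ev 2: PC=6 idx=2 pred=N actual=N -> ctr[2]=0
Ev 3: PC=4 idx=0 pred=T actual=T -> ctr[0]=3
Ev 4: PC=6 idx=2 pred=N actual=T -> ctr[2]=1
Ev 5: PC=6 idx=2 pred=N actual=T -> ctr[2]=2
Ev 6: PC=6 idx=2 pred=T actual=T -> ctr[2]=3
Ev 7: PC=6 idx=2 pred=T actual=T -> ctr[2]=3
Ev 8: PC=6 idx=2 pred=T actual=N -> ctr[2]=2
Ev 9: PC=6 idx=2 pred=T actual=T -> ctr[2]=3
Ev 10: PC=4 idx=0 pred=T actual=T -> ctr[0]=3
Ev 11: PC=4 idx=0 pred=T actual=T -> ctr[0]=3
Ev 12: PC=6 idx=2 pred=T actual=T -> ctr[2]=3
Ev 13: PC=4 idx=0 pred=T actual=N -> ctr[0]=2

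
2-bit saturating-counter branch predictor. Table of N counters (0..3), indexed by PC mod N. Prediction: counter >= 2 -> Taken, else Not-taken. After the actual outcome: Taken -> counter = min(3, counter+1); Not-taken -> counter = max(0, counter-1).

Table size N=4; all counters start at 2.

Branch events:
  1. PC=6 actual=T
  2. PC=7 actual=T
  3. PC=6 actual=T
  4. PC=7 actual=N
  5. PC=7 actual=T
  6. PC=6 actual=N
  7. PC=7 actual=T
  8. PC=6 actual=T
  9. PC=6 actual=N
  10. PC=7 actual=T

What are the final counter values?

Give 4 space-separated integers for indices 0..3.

Answer: 2 2 2 3

Derivation:
Ev 1: PC=6 idx=2 pred=T actual=T -> ctr[2]=3
Ev 2: PC=7 idx=3 pred=T actual=T -> ctr[3]=3
Ev 3: PC=6 idx=2 pred=T actual=T -> ctr[2]=3
Ev 4: PC=7 idx=3 pred=T actual=N -> ctr[3]=2
Ev 5: PC=7 idx=3 pred=T actual=T -> ctr[3]=3
Ev 6: PC=6 idx=2 pred=T actual=N -> ctr[2]=2
Ev 7: PC=7 idx=3 pred=T actual=T -> ctr[3]=3
Ev 8: PC=6 idx=2 pred=T actual=T -> ctr[2]=3
Ev 9: PC=6 idx=2 pred=T actual=N -> ctr[2]=2
Ev 10: PC=7 idx=3 pred=T actual=T -> ctr[3]=3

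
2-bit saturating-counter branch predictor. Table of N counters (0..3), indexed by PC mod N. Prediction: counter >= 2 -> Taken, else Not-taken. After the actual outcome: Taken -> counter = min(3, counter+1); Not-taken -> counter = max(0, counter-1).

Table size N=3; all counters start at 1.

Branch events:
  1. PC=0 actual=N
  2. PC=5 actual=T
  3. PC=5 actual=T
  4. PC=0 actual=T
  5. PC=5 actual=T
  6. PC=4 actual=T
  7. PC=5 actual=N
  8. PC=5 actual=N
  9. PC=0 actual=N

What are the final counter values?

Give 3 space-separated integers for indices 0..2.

Ev 1: PC=0 idx=0 pred=N actual=N -> ctr[0]=0
Ev 2: PC=5 idx=2 pred=N actual=T -> ctr[2]=2
Ev 3: PC=5 idx=2 pred=T actual=T -> ctr[2]=3
Ev 4: PC=0 idx=0 pred=N actual=T -> ctr[0]=1
Ev 5: PC=5 idx=2 pred=T actual=T -> ctr[2]=3
Ev 6: PC=4 idx=1 pred=N actual=T -> ctr[1]=2
Ev 7: PC=5 idx=2 pred=T actual=N -> ctr[2]=2
Ev 8: PC=5 idx=2 pred=T actual=N -> ctr[2]=1
Ev 9: PC=0 idx=0 pred=N actual=N -> ctr[0]=0

Answer: 0 2 1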